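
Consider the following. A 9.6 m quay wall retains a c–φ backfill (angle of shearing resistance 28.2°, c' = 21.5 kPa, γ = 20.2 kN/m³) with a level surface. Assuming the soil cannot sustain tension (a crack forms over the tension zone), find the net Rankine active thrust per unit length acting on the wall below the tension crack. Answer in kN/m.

132 kN/m

K_a = 0.3582; √K_a = 0.5985.
Tension-crack depth z_c = 2c/(γ√K_a) = 2×21.5/(20.2×0.5985) = 3.557 m.
σ_a at base = K_a γ H − 2c√K_a = 0.3582×20.2×9.6 − 2×21.5×0.5985 = 43.72 kPa.
P_a = ½ × 43.72 × (H − z_c) = 0.5×43.72×6.043 = 132.1 kN/m.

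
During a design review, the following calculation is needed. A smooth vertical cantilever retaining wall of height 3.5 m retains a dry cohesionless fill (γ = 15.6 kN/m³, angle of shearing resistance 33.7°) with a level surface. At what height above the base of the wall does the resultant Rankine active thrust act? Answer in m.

K_a = 0.2863.
The pressure distribution is triangular, so the resultant acts at H/3 above the base = 3.5/3 = 1.167 m.

1.17 m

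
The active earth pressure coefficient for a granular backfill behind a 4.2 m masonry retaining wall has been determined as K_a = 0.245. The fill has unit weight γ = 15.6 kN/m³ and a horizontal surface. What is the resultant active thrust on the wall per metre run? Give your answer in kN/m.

P = ½ K_a γ H² = 0.5 × 0.245 × 15.6 × 4.2² = 33.71 kN/m.

33.7 kN/m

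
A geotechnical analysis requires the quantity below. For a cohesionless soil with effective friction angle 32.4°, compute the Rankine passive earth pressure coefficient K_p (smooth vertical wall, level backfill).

K_p = (1 + sin φ)/(1 − sin φ) = tan²(45° + 32.4°/2) = 3.309.

3.31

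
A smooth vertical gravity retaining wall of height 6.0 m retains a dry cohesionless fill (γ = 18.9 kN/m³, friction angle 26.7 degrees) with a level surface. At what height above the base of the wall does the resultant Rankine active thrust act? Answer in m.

2.00 m

K_a = 0.3800.
The pressure distribution is triangular, so the resultant acts at H/3 above the base = 6.0/3 = 2.000 m.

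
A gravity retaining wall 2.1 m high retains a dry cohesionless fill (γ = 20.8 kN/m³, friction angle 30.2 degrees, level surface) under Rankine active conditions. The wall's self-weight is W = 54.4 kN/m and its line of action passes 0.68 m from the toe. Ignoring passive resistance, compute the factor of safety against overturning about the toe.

K_a = tan²(45° − 30.2°/2) = 0.3307.
P_a = ½K_aγH² = 0.5×0.3307×20.8×2.1² = 15.17 kN/m, acting at H/3 = 0.7000 m above the base.
Overturning moment M_o = P_a × H/3 = 15.17 × 0.7000 = 10.62.
Resisting moment M_r = W × 0.68 = 54.4 × 0.68 = 36.99.
FS_overturning = M_r/M_o = 36.99/10.62 = 3.485.

3.48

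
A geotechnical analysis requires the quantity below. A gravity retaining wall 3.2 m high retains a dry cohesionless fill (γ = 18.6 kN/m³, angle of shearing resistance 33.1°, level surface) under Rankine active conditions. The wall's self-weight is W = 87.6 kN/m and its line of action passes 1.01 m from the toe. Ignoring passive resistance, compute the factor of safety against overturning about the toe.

K_a = tan²(45° − 33.1°/2) = 0.2936.
P_a = ½K_aγH² = 0.5×0.2936×18.6×3.2² = 27.96 kN/m, acting at H/3 = 1.067 m above the base.
Overturning moment M_o = P_a × H/3 = 27.96 × 1.067 = 29.82.
Resisting moment M_r = W × 1.01 = 87.6 × 1.01 = 88.48.
FS_overturning = M_r/M_o = 88.48/29.82 = 2.967.

2.97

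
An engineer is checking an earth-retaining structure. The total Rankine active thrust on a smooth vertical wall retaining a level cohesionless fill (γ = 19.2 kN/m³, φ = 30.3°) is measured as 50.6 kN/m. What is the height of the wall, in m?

4.00 m

K_a = 0.3293. P_a = ½ K_a γ H² ⇒ H = √(2P_a/(K_a γ)).
H = √(2×50.6/(0.3293×19.2)) = 4.001 m.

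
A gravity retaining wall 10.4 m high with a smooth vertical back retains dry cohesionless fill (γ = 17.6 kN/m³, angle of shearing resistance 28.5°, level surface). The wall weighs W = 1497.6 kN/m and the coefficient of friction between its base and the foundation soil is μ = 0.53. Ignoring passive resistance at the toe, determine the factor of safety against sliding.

K_a = tan²(45° − 28.5°/2) = 0.3540.
P_a = ½K_aγH² = 0.5×0.3540×17.6×10.4² = 336.9 kN/m, acting at H/3 = 3.467 m above the base.
FS_sliding = μW / P_a = 0.53×1497.6 / 336.9 = 2.356.

2.36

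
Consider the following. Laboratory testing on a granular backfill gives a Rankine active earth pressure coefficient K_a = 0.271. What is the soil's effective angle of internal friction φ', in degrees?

35.0°

K_a = tan²(45° − φ/2) ⇒ 45° − φ/2 = arctan(√0.271) = 27.50°.
φ = 2(45° − 27.50°) = 35.00°.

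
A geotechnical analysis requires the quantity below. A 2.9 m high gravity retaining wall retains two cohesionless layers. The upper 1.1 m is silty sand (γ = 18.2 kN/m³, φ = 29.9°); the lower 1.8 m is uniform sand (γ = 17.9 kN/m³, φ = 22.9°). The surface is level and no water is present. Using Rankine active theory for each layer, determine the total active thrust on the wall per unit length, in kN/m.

32.3 kN/m

K_a1 = tan²(45°−29.9°/2) = 0.3347; K_a2 = tan²(45°−22.9°/2) = 0.4398.
Layer 1: σ at base = K_a1 γ₁ h₁ = 6.700 kPa; P₁ = ½×6.700×1.1 = 3.685.
Layer 2: σ_v at top = γ₁h₁ = 20.02; σ_h top = K_a2×20.02 = 8.804; σ_h base = K_a2×(20.02+17.9×1.8) = 22.97.
P₂ = ½(8.804+22.97)×1.8 = 28.60. Total P_a = 3.685+28.60 = 32.28 kN/m.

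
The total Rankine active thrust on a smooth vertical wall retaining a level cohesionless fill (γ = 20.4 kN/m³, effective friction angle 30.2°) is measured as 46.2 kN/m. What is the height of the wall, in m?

3.70 m

K_a = 0.3307. P_a = ½ K_a γ H² ⇒ H = √(2P_a/(K_a γ)).
H = √(2×46.2/(0.3307×20.4)) = 3.701 m.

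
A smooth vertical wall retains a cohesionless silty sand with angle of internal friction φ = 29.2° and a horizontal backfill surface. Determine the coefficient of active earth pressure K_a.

K_a = tan²(45° − φ/2) = tan²(30.40°) = 0.3442.

0.344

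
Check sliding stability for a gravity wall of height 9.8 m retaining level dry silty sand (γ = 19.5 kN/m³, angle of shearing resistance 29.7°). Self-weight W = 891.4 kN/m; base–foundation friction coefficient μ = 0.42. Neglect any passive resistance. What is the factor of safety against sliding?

1.19

K_a = tan²(45° − 29.7°/2) = 0.3374.
P_a = ½K_aγH² = 0.5×0.3374×19.5×9.8² = 315.9 kN/m, acting at H/3 = 3.267 m above the base.
FS_sliding = μW / P_a = 0.42×891.4 / 315.9 = 1.185.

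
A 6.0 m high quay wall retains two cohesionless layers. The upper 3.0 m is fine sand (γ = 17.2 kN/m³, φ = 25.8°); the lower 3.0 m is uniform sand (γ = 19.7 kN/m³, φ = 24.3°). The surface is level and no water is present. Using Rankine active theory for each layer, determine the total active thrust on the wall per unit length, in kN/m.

K_a1 = tan²(45°−25.8°/2) = 0.3935; K_a2 = tan²(45°−24.3°/2) = 0.4169.
Layer 1: σ at base = K_a1 γ₁ h₁ = 20.30 kPa; P₁ = ½×20.30×3.0 = 30.46.
Layer 2: σ_v at top = γ₁h₁ = 51.60; σ_h top = K_a2×51.60 = 21.51; σ_h base = K_a2×(51.60+19.7×3.0) = 46.15.
P₂ = ½(21.51+46.15)×3.0 = 101.5. Total P_a = 30.46+101.5 = 132.0 kN/m.

132 kN/m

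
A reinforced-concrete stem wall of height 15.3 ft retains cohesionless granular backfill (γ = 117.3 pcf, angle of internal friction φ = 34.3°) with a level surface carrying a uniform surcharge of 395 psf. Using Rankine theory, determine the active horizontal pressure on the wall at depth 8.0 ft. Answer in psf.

372 psf

K_a = (1 − sin φ)/(1 + sin φ) = 0.2792.
σ_v = γz + q = 117.3 × 8.0 + 395 = 1333 psf.
σ_h = K_a σ_v = 0.2792 × 1333 = 372.2 psf.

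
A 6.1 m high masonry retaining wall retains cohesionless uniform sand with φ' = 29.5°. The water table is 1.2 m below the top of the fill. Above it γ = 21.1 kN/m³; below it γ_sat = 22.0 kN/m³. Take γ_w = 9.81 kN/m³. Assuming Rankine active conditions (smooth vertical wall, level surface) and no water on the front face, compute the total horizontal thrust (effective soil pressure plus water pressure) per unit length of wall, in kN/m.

215 kN/m

K_a = tan²(45° − φ/2) = 0.3401.
γ' = 22.0 − 9.81 = 12.19 kN/m³. Depth below WT = 4.9 m.
σ'_h at WT = K_a γ d_w = 8.611 kPa; at base = 8.611 + K_a γ' × 4.9 = 28.93 kPa.
P₁ (0–1.2 m) = ½×8.611×1.2 = 5.167. P₂ (1.2–6.1 m) = ½(8.611+28.93)×4.9 = 91.97.
P_w = ½ γ_w h₂² = 0.5×9.81×4.9² = 117.8. Total = 5.167+91.97+117.8 = 214.9 kN/m.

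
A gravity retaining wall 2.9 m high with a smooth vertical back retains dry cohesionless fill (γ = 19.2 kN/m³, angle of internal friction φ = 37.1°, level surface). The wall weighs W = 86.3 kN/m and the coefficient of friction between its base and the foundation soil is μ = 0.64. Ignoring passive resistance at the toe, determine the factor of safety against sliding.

K_a = tan²(45° − 37.1°/2) = 0.2475.
P_a = ½K_aγH² = 0.5×0.2475×19.2×2.9² = 19.98 kN/m, acting at H/3 = 0.9667 m above the base.
FS_sliding = μW / P_a = 0.64×86.3 / 19.98 = 2.764.

2.76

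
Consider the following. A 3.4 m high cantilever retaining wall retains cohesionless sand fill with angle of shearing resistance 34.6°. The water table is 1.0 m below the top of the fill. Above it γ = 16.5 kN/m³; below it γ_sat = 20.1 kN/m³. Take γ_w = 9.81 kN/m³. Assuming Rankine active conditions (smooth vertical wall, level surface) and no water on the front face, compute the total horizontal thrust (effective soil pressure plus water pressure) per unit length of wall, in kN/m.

49.6 kN/m

K_a = tan²(45° − φ/2) = 0.2756.
γ' = 20.1 − 9.81 = 10.29 kN/m³. Depth below WT = 2.4 m.
σ'_h at WT = K_a γ d_w = 4.548 kPa; at base = 4.548 + K_a γ' × 2.4 = 11.36 kPa.
P₁ (0–1.0 m) = ½×4.548×1.0 = 2.274. P₂ (1.0–3.4 m) = ½(4.548+11.36)×2.4 = 19.08.
P_w = ½ γ_w h₂² = 0.5×9.81×2.4² = 28.25. Total = 2.274+19.08+28.25 = 49.61 kN/m.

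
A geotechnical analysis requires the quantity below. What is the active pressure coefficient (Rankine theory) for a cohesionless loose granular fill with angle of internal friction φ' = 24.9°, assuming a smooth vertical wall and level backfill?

K_a = tan²(45° − φ/2) = tan²(32.55°) = 0.4074.

0.407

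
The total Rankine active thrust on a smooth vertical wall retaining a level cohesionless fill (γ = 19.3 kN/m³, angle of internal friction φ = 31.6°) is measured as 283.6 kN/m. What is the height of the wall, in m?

K_a = 0.3123. P_a = ½ K_a γ H² ⇒ H = √(2P_a/(K_a γ)).
H = √(2×283.6/(0.3123×19.3)) = 9.700 m.

9.70 m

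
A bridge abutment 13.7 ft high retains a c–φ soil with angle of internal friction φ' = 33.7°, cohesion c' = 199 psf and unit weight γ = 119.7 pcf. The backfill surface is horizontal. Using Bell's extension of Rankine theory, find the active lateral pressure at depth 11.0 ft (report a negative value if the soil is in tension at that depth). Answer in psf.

164 psf

K_a = (1 − sin φ)/(1 + sin φ) = 0.2863.
σ_a = K_a γ z − 2c√K_a = 0.2863×119.7×11.0 − 2×199×0.5351 = 164.0 psf.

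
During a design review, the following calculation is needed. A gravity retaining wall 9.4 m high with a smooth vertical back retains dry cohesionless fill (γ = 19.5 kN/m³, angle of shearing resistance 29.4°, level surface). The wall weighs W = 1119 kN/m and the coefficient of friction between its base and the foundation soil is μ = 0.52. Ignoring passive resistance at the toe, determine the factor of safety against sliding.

K_a = tan²(45° − 29.4°/2) = 0.3415.
P_a = ½K_aγH² = 0.5×0.3415×19.5×9.4² = 294.2 kN/m, acting at H/3 = 3.133 m above the base.
FS_sliding = μW / P_a = 0.52×1119 / 294.2 = 1.978.

1.98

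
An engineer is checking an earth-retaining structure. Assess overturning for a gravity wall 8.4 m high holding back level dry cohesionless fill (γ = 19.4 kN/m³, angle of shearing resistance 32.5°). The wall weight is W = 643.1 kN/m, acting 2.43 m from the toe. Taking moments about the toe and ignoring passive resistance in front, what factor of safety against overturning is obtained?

2.71

K_a = tan²(45° − 32.5°/2) = 0.3010.
P_a = ½K_aγH² = 0.5×0.3010×19.4×8.4² = 206.0 kN/m, acting at H/3 = 2.800 m above the base.
Overturning moment M_o = P_a × H/3 = 206.0 × 2.800 = 576.8.
Resisting moment M_r = W × 2.43 = 643.1 × 2.43 = 1563.
FS_overturning = M_r/M_o = 1563/576.8 = 2.709.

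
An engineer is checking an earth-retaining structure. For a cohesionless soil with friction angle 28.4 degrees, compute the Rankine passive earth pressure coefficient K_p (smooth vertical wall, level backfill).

K_p = (1 + sin φ)/(1 − sin φ) = tan²(45° + 28.4°/2) = 2.814.

2.81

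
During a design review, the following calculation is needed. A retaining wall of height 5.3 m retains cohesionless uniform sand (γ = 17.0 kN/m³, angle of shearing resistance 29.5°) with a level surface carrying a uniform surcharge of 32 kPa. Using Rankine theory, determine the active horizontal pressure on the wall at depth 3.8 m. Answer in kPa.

32.9 kPa

K_a = (1 − sin φ)/(1 + sin φ) = 0.3401.
σ_v = γz + q = 17.0 × 3.8 + 32 = 96.60 kPa.
σ_h = K_a σ_v = 0.3401 × 96.60 = 32.85 kPa.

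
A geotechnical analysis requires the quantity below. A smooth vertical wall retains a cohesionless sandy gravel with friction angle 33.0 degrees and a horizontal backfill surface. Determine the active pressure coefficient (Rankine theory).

K_a = tan²(45° − φ/2) = tan²(28.50°) = 0.2948.

0.295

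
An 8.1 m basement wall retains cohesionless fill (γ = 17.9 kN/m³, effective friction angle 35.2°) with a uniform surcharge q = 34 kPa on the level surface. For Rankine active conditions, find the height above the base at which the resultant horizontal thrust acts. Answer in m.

K_a = 0.2687.
Triangular part P₁ = ½K_aγH² = 157.8 at H/3 = 2.700 m; rectangular part P₂ = K_a q H = 74.00 at H/2 = 4.050 m.
ȳ = (P₁·2.700 + P₂·4.050)/(P₁+P₂) = 3.131 m.

3.13 m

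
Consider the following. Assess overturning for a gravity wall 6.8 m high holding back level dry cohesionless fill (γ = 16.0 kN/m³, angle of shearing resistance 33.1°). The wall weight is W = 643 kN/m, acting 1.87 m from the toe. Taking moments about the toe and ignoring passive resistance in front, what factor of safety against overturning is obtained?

4.88

K_a = tan²(45° − 33.1°/2) = 0.2936.
P_a = ½K_aγH² = 0.5×0.2936×16.0×6.8² = 108.6 kN/m, acting at H/3 = 2.267 m above the base.
Overturning moment M_o = P_a × H/3 = 108.6 × 2.267 = 246.2.
Resisting moment M_r = W × 1.87 = 643 × 1.87 = 1202.
FS_overturning = M_r/M_o = 1202/246.2 = 4.885.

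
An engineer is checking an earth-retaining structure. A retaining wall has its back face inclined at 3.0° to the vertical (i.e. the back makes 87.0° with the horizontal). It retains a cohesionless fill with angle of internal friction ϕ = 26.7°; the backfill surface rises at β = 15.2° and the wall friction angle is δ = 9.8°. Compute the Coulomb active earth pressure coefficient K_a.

K_a = sin²(α+φ) / [sin²α · sin(α−δ) · (1 + √{sin(φ+δ)sin(φ−β) / (sin(α−δ)sin(α+β))})²].
With α = 87.0°, φ = 26.7°, δ = 9.8°, β = 15.2°: K_a = 0.4712.

0.471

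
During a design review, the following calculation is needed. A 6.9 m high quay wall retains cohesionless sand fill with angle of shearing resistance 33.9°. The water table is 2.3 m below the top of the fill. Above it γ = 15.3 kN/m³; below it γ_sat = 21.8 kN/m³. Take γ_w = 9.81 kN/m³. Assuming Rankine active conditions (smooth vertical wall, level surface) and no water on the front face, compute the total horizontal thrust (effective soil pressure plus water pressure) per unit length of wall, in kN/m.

197 kN/m

K_a = tan²(45° − φ/2) = 0.2839.
γ' = 21.8 − 9.81 = 11.99 kN/m³. Depth below WT = 4.6 m.
σ'_h at WT = K_a γ d_w = 9.991 kPa; at base = 9.991 + K_a γ' × 4.6 = 25.65 kPa.
P₁ (0–2.3 m) = ½×9.991×2.3 = 11.49. P₂ (2.3–6.9 m) = ½(9.991+25.65)×4.6 = 81.97.
P_w = ½ γ_w h₂² = 0.5×9.81×4.6² = 103.8. Total = 11.49+81.97+103.8 = 197.3 kN/m.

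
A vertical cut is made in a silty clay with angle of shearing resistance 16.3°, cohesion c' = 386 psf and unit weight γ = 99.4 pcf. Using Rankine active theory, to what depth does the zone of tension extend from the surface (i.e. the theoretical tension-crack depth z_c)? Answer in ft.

K_a = tan²(45° − 16.3°/2) = 0.5617; √K_a = 0.7495.
The active pressure is zero where K_a γ z = 2c√K_a, so z_c = 2c/(γ√K_a) = 2×386/(99.4×0.7495) = 10.36 ft.

10.4 ft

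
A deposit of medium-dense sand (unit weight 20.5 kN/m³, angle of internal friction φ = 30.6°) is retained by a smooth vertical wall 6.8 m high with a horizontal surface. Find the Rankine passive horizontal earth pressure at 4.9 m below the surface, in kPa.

309 kPa

K_p = (1 + sin φ)/(1 − sin φ) = 3.074.
σ_h = K_p γ z = 3.074 × 20.5 × 4.9 = 308.7 kPa.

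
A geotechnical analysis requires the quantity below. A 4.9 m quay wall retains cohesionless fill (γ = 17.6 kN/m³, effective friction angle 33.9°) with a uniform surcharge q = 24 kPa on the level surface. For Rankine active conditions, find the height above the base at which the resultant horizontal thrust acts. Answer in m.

1.93 m

K_a = 0.2839.
Triangular part P₁ = ½K_aγH² = 59.99 at H/3 = 1.633 m; rectangular part P₂ = K_a q H = 33.39 at H/2 = 2.450 m.
ȳ = (P₁·1.633 + P₂·2.450)/(P₁+P₂) = 1.925 m.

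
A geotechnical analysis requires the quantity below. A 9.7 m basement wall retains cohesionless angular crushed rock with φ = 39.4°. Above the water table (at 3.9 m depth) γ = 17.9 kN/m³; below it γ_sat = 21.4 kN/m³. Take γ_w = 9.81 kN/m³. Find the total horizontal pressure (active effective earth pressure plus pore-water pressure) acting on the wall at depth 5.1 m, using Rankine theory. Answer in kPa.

K_a = (1 − sin φ)/(1 + sin φ) = 0.2234.
γ' = 21.4 − 9.81 = 11.59 kN/m³.
Effective vertical stress at 5.1 m: σ'_v = 17.9×3.9 + 11.59×1.20 = 83.72 kPa.
σ'_h = K_a σ'_v = 0.2234 × 83.72 = 18.71 kPa; u = γ_w × 1.20 = 11.77 kPa.
Total σ_h = 18.71 + 11.77 = 30.48 kPa.

30.5 kPa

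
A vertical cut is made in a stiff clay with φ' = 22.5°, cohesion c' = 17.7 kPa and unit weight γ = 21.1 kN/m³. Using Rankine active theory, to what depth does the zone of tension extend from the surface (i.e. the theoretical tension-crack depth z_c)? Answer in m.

2.51 m

K_a = tan²(45° − 22.5°/2) = 0.4465; √K_a = 0.6682.
The active pressure is zero where K_a γ z = 2c√K_a, so z_c = 2c/(γ√K_a) = 2×17.7/(21.1×0.6682) = 2.511 m.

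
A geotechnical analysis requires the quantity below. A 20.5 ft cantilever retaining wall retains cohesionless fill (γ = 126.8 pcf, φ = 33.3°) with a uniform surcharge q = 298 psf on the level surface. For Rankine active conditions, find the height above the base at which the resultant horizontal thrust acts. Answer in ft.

K_a = 0.2911.
Triangular part P₁ = ½K_aγH² = 7757 at H/3 = 6.833 ft; rectangular part P₂ = K_a q H = 1779 at H/2 = 10.25 ft.
ȳ = (P₁·6.833 + P₂·10.25)/(P₁+P₂) = 7.471 ft.

7.47 ft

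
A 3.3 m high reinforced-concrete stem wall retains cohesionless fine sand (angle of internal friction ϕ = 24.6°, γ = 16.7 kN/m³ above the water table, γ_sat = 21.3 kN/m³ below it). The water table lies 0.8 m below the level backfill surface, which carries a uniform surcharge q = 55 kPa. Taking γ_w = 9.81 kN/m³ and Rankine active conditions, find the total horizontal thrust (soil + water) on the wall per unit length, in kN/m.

K_a = tan²(45° − φ/2) = 0.4121.
γ' = 21.3 − 9.81 = 11.49 kN/m³. h₂ = H − d_w = 2.5 m.
σ'_h: at surface K_a·q = 22.67; at WT K_a(q+γd_w) = 28.17; at base K_a(q+γd_w+γ'h₂) = 40.01 kPa.
P₁ = ½(22.67+28.17)×0.8 = 20.34; P₂ = ½(28.17+40.01)×2.5 = 85.24; P_w = ½γ_w h₂² = 30.66.
Total = 20.34+85.24+30.66 = 136.2 kN/m.

136 kN/m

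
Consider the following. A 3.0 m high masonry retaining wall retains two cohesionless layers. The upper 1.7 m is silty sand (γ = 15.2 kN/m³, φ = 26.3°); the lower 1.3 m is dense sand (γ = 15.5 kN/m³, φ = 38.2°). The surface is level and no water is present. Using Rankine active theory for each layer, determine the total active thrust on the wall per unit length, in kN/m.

K_a1 = tan²(45°−26.3°/2) = 0.3859; K_a2 = tan²(45°−38.2°/2) = 0.2358.
Layer 1: σ at base = K_a1 γ₁ h₁ = 9.973 kPa; P₁ = ½×9.973×1.7 = 8.477.
Layer 2: σ_v at top = γ₁h₁ = 25.84; σ_h top = K_a2×25.84 = 6.093; σ_h base = K_a2×(25.84+15.5×1.3) = 10.84.
P₂ = ½(6.093+10.84)×1.3 = 11.01. Total P_a = 8.477+11.01 = 19.49 kN/m.

19.5 kN/m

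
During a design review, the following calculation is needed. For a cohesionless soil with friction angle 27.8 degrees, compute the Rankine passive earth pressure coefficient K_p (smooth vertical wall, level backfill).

2.75

K_p = (1 + sin φ)/(1 − sin φ) = tan²(45° + 27.8°/2) = 2.748.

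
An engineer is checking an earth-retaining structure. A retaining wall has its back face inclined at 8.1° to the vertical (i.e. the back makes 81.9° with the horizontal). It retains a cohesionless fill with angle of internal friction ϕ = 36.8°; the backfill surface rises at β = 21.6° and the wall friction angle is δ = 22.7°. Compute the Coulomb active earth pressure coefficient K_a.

K_a = sin²(α+φ) / [sin²α · sin(α−δ) · (1 + √{sin(φ+δ)sin(φ−β) / (sin(α−δ)sin(α+β))})²].
With α = 81.9°, φ = 36.8°, δ = 22.7°, β = 21.6°: K_a = 0.3955.

0.396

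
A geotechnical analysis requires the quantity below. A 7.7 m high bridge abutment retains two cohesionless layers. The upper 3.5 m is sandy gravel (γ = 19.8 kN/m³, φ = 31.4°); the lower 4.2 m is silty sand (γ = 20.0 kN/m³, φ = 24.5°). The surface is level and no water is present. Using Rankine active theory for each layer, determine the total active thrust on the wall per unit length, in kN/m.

K_a1 = tan²(45°−31.4°/2) = 0.3149; K_a2 = tan²(45°−24.5°/2) = 0.4137.
Layer 1: σ at base = K_a1 γ₁ h₁ = 21.82 kPa; P₁ = ½×21.82×3.5 = 38.19.
Layer 2: σ_v at top = γ₁h₁ = 69.30; σ_h top = K_a2×69.30 = 28.67; σ_h base = K_a2×(69.30+20.0×4.2) = 63.43.
P₂ = ½(28.67+63.43)×4.2 = 193.4. Total P_a = 38.19+193.4 = 231.6 kN/m.

232 kN/m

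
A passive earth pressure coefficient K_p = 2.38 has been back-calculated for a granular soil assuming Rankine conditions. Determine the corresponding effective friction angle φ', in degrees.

24.1°

K_p = (1+sin φ)/(1−sin φ) ⇒ sin φ = (K_p − 1)/(K_p + 1) = 0.4083.
φ = arcsin(0.4083) = 24.10°.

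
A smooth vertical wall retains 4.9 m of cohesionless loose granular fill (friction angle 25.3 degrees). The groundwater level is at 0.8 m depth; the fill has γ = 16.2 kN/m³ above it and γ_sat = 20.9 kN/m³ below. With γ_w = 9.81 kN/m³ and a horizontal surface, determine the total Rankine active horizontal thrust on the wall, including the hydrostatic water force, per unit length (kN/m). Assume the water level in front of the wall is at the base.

K_a = tan²(45° − φ/2) = 0.4012.
γ' = 20.9 − 9.81 = 11.09 kN/m³. Depth below WT = 4.1 m.
σ'_h at WT = K_a γ d_w = 5.199 kPa; at base = 5.199 + K_a γ' × 4.1 = 23.44 kPa.
P₁ (0–0.8 m) = ½×5.199×0.8 = 2.080. P₂ (0.8–4.9 m) = ½(5.199+23.44)×4.1 = 58.71.
P_w = ½ γ_w h₂² = 0.5×9.81×4.1² = 82.45. Total = 2.080+58.71+82.45 = 143.2 kN/m.

143 kN/m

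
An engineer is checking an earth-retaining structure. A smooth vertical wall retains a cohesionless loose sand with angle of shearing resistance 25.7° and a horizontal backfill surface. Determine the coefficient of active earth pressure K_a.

0.395

K_a = tan²(45° − φ/2) = tan²(32.15°) = 0.3950.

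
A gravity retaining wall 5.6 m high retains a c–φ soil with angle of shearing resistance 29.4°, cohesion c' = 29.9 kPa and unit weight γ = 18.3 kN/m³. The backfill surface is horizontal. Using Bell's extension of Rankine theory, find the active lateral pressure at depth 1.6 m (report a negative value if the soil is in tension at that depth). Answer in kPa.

K_a = (1 − sin φ)/(1 + sin φ) = 0.3415.
σ_a = K_a γ z − 2c√K_a = 0.3415×18.3×1.6 − 2×29.9×0.5844 = -24.95 kPa.

-24.9 kPa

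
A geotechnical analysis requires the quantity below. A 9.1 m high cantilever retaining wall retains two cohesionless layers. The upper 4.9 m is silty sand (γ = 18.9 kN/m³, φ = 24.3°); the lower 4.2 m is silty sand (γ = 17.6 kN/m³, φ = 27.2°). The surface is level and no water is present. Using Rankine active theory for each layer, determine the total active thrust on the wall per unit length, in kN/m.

297 kN/m

K_a1 = tan²(45°−24.3°/2) = 0.4169; K_a2 = tan²(45°−27.2°/2) = 0.3726.
Layer 1: σ at base = K_a1 γ₁ h₁ = 38.61 kPa; P₁ = ½×38.61×4.9 = 94.60.
Layer 2: σ_v at top = γ₁h₁ = 92.61; σ_h top = K_a2×92.61 = 34.51; σ_h base = K_a2×(92.61+17.6×4.2) = 62.05.
P₂ = ½(34.51+62.05)×4.2 = 202.8. Total P_a = 94.60+202.8 = 297.4 kN/m.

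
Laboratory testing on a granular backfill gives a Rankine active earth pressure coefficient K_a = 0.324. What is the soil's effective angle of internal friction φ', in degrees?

30.7°

K_a = tan²(45° − φ/2) ⇒ 45° − φ/2 = arctan(√0.324) = 29.65°.
φ = 2(45° − 29.65°) = 30.70°.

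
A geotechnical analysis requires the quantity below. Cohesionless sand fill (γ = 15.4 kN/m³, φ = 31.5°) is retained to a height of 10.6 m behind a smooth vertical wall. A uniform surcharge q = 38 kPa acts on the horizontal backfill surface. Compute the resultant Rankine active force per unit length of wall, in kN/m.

K_a = tan²(45° − φ/2) = 0.3136.
Soil triangle: ½ K_a γ H² = 0.5×0.3136×15.4×10.6² = 271.3 kN/m.
Surcharge rectangle: K_a q H = 0.3136×38×10.6 = 126.3 kN/m.
Total = 271.3 + 126.3 = 397.7 kN/m.

398 kN/m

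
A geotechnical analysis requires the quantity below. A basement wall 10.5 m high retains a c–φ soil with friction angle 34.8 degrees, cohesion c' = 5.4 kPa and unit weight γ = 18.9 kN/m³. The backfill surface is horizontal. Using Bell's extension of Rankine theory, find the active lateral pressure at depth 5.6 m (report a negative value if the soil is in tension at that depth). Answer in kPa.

K_a = (1 − sin φ)/(1 + sin φ) = 0.2733.
σ_a = K_a γ z − 2c√K_a = 0.2733×18.9×5.6 − 2×5.4×0.5228 = 23.28 kPa.

23.3 kPa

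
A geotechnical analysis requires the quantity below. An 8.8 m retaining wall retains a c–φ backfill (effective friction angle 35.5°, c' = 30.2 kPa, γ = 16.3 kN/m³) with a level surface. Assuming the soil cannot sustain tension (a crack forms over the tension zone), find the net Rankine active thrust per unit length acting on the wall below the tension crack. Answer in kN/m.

5.57 kN/m

K_a = 0.2653; √K_a = 0.5150.
Tension-crack depth z_c = 2c/(γ√K_a) = 2×30.2/(16.3×0.5150) = 7.195 m.
σ_a at base = K_a γ H − 2c√K_a = 0.2653×16.3×8.8 − 2×30.2×0.5150 = 6.941 kPa.
P_a = ½ × 6.941 × (H − z_c) = 0.5×6.941×1.605 = 5.571 kN/m.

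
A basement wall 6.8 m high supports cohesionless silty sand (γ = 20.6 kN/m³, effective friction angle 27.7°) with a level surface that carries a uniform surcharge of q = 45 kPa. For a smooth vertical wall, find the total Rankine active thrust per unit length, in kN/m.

286 kN/m

K_a = tan²(45° − φ/2) = 0.3653.
Soil triangle: ½ K_a γ H² = 0.5×0.3653×20.6×6.8² = 174.0 kN/m.
Surcharge rectangle: K_a q H = 0.3653×45×6.8 = 111.8 kN/m.
Total = 174.0 + 111.8 = 285.8 kN/m.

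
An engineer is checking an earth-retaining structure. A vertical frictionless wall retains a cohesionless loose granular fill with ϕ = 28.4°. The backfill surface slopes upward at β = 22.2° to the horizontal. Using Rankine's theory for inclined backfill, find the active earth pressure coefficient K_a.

0.486

K_a = cos β · (cos β − √(cos²β − cos²φ)) / (cos β + √(cos²β − cos²φ)).
cos β = 0.9259, cos φ = 0.8796, √(cos²β − cos²φ) = 0.2889.
K_a = 0.9259 × (0.9259 − 0.2889)/(0.9259 + 0.2889) = 0.4855.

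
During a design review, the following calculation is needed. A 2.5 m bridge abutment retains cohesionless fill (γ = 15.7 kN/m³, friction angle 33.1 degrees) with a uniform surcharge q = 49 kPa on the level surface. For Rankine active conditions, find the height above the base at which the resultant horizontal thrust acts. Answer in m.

1.13 m

K_a = 0.2936.
Triangular part P₁ = ½K_aγH² = 14.40 at H/3 = 0.8333 m; rectangular part P₂ = K_a q H = 35.96 at H/2 = 1.250 m.
ȳ = (P₁·0.8333 + P₂·1.250)/(P₁+P₂) = 1.131 m.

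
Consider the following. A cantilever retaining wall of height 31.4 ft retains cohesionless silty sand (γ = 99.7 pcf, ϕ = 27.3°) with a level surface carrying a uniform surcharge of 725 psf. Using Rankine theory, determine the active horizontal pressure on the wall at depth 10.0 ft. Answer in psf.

K_a = (1 − sin φ)/(1 + sin φ) = 0.3711.
σ_v = γz + q = 99.7 × 10.0 + 725 = 1722 psf.
σ_h = K_a σ_v = 0.3711 × 1722 = 639.1 psf.

639 psf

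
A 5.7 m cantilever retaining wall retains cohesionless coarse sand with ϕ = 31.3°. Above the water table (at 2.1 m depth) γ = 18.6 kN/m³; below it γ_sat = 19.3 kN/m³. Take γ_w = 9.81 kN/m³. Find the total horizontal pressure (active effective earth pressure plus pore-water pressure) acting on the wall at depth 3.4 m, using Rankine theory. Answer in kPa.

29.0 kPa

K_a = (1 − sin φ)/(1 + sin φ) = 0.3162.
γ' = 19.3 − 9.81 = 9.490 kN/m³.
Effective vertical stress at 3.4 m: σ'_v = 18.6×2.1 + 9.490×1.30 = 51.40 kPa.
σ'_h = K_a σ'_v = 0.3162 × 51.40 = 16.25 kPa; u = γ_w × 1.30 = 12.75 kPa.
Total σ_h = 16.25 + 12.75 = 29.01 kPa.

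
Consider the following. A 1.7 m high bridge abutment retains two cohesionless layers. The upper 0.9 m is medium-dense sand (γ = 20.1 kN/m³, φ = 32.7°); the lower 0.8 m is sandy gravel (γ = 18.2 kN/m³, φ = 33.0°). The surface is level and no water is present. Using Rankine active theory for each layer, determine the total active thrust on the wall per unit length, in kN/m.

K_a1 = tan²(45°−32.7°/2) = 0.2985; K_a2 = tan²(45°−33.0°/2) = 0.2948.
Layer 1: σ at base = K_a1 γ₁ h₁ = 5.400 kPa; P₁ = ½×5.400×0.9 = 2.430.
Layer 2: σ_v at top = γ₁h₁ = 18.09; σ_h top = K_a2×18.09 = 5.333; σ_h base = K_a2×(18.09+18.2×0.8) = 9.625.
P₂ = ½(5.333+9.625)×0.8 = 5.983. Total P_a = 2.430+5.983 = 8.413 kN/m.

8.41 kN/m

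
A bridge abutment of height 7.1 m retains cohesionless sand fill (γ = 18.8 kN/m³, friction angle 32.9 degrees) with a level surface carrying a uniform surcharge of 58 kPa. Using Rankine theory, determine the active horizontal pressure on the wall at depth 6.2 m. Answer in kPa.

K_a = (1 − sin φ)/(1 + sin φ) = 0.2960.
σ_v = γz + q = 18.8 × 6.2 + 58 = 174.6 kPa.
σ_h = K_a σ_v = 0.2960 × 174.6 = 51.67 kPa.

51.7 kPa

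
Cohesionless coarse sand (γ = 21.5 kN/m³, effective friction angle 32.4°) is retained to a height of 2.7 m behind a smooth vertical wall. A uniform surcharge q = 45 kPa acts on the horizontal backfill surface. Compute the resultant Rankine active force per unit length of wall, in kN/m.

60.4 kN/m

K_a = tan²(45° − φ/2) = 0.3022.
Soil triangle: ½ K_a γ H² = 0.5×0.3022×21.5×2.7² = 23.69 kN/m.
Surcharge rectangle: K_a q H = 0.3022×45×2.7 = 36.72 kN/m.
Total = 23.69 + 36.72 = 60.41 kN/m.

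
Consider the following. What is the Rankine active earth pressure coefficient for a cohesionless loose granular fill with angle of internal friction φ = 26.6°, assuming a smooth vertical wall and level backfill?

0.381

K_a = (1 − sin φ)/(1 + sin φ) = (1 − sin 26.6°)/(1 + sin 26.6°) = 0.3814.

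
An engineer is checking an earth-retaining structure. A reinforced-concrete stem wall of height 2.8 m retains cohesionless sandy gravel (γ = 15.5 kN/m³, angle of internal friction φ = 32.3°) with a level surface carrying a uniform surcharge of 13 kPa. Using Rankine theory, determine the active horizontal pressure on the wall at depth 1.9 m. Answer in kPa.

12.9 kPa

K_a = (1 − sin φ)/(1 + sin φ) = 0.3035.
σ_v = γz + q = 15.5 × 1.9 + 13 = 42.45 kPa.
σ_h = K_a σ_v = 0.3035 × 42.45 = 12.88 kPa.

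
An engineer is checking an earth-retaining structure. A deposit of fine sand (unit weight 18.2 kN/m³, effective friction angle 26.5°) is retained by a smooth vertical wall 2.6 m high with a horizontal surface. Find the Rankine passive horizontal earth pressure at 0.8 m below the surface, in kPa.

38.0 kPa

K_p = (1 + sin φ)/(1 − sin φ) = 2.611.
σ_h = K_p γ z = 2.611 × 18.2 × 0.8 = 38.02 kPa.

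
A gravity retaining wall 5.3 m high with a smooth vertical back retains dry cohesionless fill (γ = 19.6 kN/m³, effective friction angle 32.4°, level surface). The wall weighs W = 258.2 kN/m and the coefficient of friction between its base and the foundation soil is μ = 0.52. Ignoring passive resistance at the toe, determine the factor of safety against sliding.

1.61

K_a = tan²(45° − 32.4°/2) = 0.3022.
P_a = ½K_aγH² = 0.5×0.3022×19.6×5.3² = 83.20 kN/m, acting at H/3 = 1.767 m above the base.
FS_sliding = μW / P_a = 0.52×258.2 / 83.20 = 1.614.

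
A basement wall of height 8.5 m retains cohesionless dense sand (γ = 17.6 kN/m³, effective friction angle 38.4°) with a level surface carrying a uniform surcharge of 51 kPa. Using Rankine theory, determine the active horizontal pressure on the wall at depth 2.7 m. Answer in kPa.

K_a = (1 − sin φ)/(1 + sin φ) = 0.2337.
σ_v = γz + q = 17.6 × 2.7 + 51 = 98.52 kPa.
σ_h = K_a σ_v = 0.2337 × 98.52 = 23.02 kPa.

23.0 kPa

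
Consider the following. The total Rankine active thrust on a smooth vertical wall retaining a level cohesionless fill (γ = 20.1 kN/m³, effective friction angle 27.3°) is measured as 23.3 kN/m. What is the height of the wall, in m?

K_a = 0.3711. P_a = ½ K_a γ H² ⇒ H = √(2P_a/(K_a γ)).
H = √(2×23.3/(0.3711×20.1)) = 2.499 m.

2.50 m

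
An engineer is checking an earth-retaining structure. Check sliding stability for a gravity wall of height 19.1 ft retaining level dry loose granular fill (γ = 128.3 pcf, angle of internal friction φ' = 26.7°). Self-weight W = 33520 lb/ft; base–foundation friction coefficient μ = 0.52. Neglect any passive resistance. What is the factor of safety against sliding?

K_a = tan²(45° − 26.7°/2) = 0.3800.
P_a = ½K_aγH² = 0.5×0.3800×128.3×19.1² = 8892 lb/ft, acting at H/3 = 6.367 ft above the base.
FS_sliding = μW / P_a = 0.52×33520 / 8892 = 1.960.

1.96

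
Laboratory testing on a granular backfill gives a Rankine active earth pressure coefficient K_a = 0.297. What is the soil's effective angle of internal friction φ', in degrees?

32.8°

K_a = tan²(45° − φ/2) ⇒ 45° − φ/2 = arctan(√0.297) = 28.59°.
φ = 2(45° − 28.59°) = 32.82°.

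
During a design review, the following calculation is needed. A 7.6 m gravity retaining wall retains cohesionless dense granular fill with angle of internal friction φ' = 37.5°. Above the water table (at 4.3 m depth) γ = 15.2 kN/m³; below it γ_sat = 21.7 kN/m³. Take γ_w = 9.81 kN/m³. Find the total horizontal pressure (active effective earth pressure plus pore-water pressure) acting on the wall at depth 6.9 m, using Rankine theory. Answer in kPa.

K_a = (1 − sin φ)/(1 + sin φ) = 0.2432.
γ' = 21.7 − 9.81 = 11.89 kN/m³.
Effective vertical stress at 6.9 m: σ'_v = 15.2×4.3 + 11.89×2.60 = 96.27 kPa.
σ'_h = K_a σ'_v = 0.2432 × 96.27 = 23.41 kPa; u = γ_w × 2.60 = 25.51 kPa.
Total σ_h = 23.41 + 25.51 = 48.92 kPa.

48.9 kPa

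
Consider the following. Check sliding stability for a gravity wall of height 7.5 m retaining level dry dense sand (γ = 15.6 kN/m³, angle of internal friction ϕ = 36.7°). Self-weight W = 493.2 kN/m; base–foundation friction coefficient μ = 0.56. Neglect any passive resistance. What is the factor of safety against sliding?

K_a = tan²(45° − 36.7°/2) = 0.2519.
P_a = ½K_aγH² = 0.5×0.2519×15.6×7.5² = 110.5 kN/m, acting at H/3 = 2.500 m above the base.
FS_sliding = μW / P_a = 0.56×493.2 / 110.5 = 2.499.

2.50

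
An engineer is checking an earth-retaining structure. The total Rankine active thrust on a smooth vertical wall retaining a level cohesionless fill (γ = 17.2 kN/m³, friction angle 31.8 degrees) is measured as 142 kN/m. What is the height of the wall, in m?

7.30 m

K_a = 0.3098. P_a = ½ K_a γ H² ⇒ H = √(2P_a/(K_a γ)).
H = √(2×142/(0.3098×17.2)) = 7.301 m.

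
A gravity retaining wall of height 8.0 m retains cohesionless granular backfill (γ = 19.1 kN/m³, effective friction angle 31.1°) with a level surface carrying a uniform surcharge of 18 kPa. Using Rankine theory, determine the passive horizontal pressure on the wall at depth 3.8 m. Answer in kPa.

284 kPa

K_p = (1 + sin φ)/(1 − sin φ) = 3.137.
σ_v = γz + q = 19.1 × 3.8 + 18 = 90.58 kPa.
σ_h = K_p σ_v = 3.137 × 90.58 = 284.1 kPa.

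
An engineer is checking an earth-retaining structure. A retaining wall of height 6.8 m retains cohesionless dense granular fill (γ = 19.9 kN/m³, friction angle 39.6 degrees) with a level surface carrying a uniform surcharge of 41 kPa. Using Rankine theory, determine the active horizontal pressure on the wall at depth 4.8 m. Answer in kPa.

K_a = (1 − sin φ)/(1 + sin φ) = 0.2214.
σ_v = γz + q = 19.9 × 4.8 + 41 = 136.5 kPa.
σ_h = K_a σ_v = 0.2214 × 136.5 = 30.23 kPa.

30.2 kPa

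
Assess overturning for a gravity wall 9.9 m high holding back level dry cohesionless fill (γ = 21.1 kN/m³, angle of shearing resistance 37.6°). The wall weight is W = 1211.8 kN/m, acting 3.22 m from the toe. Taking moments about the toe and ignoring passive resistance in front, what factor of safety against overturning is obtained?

K_a = tan²(45° − 37.6°/2) = 0.2421.
P_a = ½K_aγH² = 0.5×0.2421×21.1×9.9² = 250.4 kN/m, acting at H/3 = 3.300 m above the base.
Overturning moment M_o = P_a × H/3 = 250.4 × 3.300 = 826.2.
Resisting moment M_r = W × 3.22 = 1211.8 × 3.22 = 3902.
FS_overturning = M_r/M_o = 3902/826.2 = 4.723.

4.72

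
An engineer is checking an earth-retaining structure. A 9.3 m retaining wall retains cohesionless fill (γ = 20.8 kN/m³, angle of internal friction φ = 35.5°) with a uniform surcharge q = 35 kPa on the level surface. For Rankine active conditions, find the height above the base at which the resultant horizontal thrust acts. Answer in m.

3.51 m

K_a = 0.2653.
Triangular part P₁ = ½K_aγH² = 238.6 at H/3 = 3.100 m; rectangular part P₂ = K_a q H = 86.34 at H/2 = 4.650 m.
ȳ = (P₁·3.100 + P₂·4.650)/(P₁+P₂) = 3.512 m.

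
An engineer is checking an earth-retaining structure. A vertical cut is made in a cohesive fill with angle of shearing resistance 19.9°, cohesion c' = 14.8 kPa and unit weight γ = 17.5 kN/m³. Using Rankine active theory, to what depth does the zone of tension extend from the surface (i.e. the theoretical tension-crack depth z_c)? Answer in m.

K_a = tan²(45° − 19.9°/2) = 0.4921; √K_a = 0.7015.
The active pressure is zero where K_a γ z = 2c√K_a, so z_c = 2c/(γ√K_a) = 2×14.8/(17.5×0.7015) = 2.411 m.

2.41 m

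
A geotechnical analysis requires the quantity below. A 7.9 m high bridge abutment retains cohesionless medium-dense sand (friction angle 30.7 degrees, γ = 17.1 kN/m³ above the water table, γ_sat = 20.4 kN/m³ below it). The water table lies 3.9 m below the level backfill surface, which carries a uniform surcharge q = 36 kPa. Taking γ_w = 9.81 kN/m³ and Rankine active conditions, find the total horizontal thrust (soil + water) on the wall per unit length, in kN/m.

K_a = tan²(45° − φ/2) = 0.3240.
γ' = 20.4 − 9.81 = 10.59 kN/m³. h₂ = H − d_w = 4.0 m.
σ'_h: at surface K_a·q = 11.66; at WT K_a(q+γd_w) = 33.27; at base K_a(q+γd_w+γ'h₂) = 47.00 kPa.
P₁ = ½(11.66+33.27)×3.9 = 87.63; P₂ = ½(33.27+47.00)×4.0 = 160.5; P_w = ½γ_w h₂² = 78.48.
Total = 87.63+160.5+78.48 = 326.7 kN/m.

327 kN/m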